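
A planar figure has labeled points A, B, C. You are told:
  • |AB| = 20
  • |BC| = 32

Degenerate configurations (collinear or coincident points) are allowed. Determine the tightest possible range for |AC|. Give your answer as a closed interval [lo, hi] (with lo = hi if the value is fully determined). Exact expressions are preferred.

|AB| ∈ {20}
|BC| ∈ {32}
|AC| ∈ [12, 52]

|AC| ∈ [12, 52]  (≈ [12.0000, 52.0000])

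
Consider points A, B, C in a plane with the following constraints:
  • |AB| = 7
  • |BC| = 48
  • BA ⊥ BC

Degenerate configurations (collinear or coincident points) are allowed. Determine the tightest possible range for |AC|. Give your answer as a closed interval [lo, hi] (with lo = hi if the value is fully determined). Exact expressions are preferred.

|AB| ∈ {7}
|BC| ∈ {48}
|AC| ∈ {√(2353)}

|AC| = √(2353)  (≈ 48.5077)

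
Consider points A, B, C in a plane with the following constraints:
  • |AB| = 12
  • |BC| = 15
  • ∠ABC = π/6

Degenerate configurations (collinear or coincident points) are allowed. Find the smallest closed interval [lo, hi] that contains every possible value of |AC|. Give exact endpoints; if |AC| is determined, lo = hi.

|AB| ∈ {12}
|BC| ∈ {15}
|AC| ∈ {3·√(41 - 20·√(3))}

|AC| = 3·√(41 - 20·√(3))  (≈ 7.5651)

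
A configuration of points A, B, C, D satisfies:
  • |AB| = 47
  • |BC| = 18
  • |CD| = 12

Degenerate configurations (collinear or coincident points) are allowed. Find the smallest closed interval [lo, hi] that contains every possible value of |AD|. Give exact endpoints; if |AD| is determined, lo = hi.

|AD| ∈ [17, 77]  (≈ [17.0000, 77.0000])

|AB| ∈ {47}
|BC| ∈ {18}
|CD| ∈ {12}
|AC| ∈ [29, 65]
|BD| ∈ [6, 30]
|AD| ∈ [17, 77]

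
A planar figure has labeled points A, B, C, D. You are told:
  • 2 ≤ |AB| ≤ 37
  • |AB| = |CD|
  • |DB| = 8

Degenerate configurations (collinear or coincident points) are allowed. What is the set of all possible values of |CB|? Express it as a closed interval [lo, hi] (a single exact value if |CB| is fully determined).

|AB| ∈ [2, 37]
|BD| ∈ {8}
|CD| ∈ [2, 37]
|AD| ∈ [0, 45]
|BC| ∈ [0, 45]
|AC| ∈ [0, 82]

|CB| ∈ [0, 45]  (≈ [0.0000, 45.0000])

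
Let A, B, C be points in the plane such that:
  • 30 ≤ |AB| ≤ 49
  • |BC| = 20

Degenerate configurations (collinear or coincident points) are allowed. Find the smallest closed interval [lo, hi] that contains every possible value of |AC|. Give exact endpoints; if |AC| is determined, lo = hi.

|AB| ∈ [30, 49]
|BC| ∈ {20}
|AC| ∈ [10, 69]

|AC| ∈ [10, 69]  (≈ [10.0000, 69.0000])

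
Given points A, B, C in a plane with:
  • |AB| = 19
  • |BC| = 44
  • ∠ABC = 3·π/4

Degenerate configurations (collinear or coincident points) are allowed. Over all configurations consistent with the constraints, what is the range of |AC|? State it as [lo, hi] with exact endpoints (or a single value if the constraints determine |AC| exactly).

|AC| = √(836·√(2) + 2297)  (≈ 58.9854)

|AB| ∈ {19}
|BC| ∈ {44}
|AC| ∈ {√(836·√(2) + 2297)}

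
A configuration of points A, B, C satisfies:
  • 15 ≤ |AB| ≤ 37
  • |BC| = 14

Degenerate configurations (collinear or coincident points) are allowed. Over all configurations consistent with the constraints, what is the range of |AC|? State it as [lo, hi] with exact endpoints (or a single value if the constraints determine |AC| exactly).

|AB| ∈ [15, 37]
|BC| ∈ {14}
|AC| ∈ [1, 51]

|AC| ∈ [1, 51]  (≈ [1.0000, 51.0000])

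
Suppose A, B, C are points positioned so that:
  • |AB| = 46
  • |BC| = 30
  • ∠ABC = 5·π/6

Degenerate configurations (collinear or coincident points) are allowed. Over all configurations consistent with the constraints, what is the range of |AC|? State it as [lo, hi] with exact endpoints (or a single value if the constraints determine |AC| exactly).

|AB| ∈ {46}
|BC| ∈ {30}
|AC| ∈ {2·√(345·√(3) + 754)}

|AC| = 2·√(345·√(3) + 754)  (≈ 73.5271)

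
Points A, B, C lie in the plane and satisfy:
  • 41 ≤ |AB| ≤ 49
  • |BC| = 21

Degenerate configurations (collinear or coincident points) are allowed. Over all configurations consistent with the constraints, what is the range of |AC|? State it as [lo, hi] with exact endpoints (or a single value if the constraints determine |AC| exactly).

|AC| ∈ [20, 70]  (≈ [20.0000, 70.0000])

|AB| ∈ [41, 49]
|BC| ∈ {21}
|AC| ∈ [20, 70]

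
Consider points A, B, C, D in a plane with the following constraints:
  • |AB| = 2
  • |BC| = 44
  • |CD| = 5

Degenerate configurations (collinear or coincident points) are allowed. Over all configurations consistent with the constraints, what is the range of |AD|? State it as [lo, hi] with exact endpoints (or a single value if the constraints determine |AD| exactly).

|AD| ∈ [37, 51]  (≈ [37.0000, 51.0000])

|AB| ∈ {2}
|BC| ∈ {44}
|CD| ∈ {5}
|AC| ∈ [42, 46]
|BD| ∈ [39, 49]
|AD| ∈ [37, 51]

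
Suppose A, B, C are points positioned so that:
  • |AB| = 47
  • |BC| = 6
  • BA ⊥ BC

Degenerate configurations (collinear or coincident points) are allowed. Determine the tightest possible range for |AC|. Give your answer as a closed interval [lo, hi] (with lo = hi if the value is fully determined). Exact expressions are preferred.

|AC| = √(2245)  (≈ 47.3814)

|AB| ∈ {47}
|BC| ∈ {6}
|AC| ∈ {√(2245)}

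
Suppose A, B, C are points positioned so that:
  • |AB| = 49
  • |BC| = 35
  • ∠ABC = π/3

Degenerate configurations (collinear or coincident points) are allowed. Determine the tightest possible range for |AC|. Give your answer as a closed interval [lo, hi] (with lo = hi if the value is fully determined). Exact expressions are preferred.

|AB| ∈ {49}
|BC| ∈ {35}
|AC| ∈ {7·√(39)}

|AC| = 7·√(39)  (≈ 43.7150)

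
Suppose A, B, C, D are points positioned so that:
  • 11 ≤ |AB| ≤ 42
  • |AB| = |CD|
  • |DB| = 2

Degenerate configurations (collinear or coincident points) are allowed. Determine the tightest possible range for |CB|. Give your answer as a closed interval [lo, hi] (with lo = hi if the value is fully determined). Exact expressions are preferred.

|CB| ∈ [9, 44]  (≈ [9.0000, 44.0000])

|AB| ∈ [11, 42]
|BD| ∈ {2}
|CD| ∈ [11, 42]
|AD| ∈ [9, 44]
|BC| ∈ [9, 44]
|AC| ∈ [0, 86]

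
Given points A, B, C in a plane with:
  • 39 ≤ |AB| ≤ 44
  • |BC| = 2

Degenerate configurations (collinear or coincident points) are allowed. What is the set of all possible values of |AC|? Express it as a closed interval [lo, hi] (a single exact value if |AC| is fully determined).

|AB| ∈ [39, 44]
|BC| ∈ {2}
|AC| ∈ [37, 46]

|AC| ∈ [37, 46]  (≈ [37.0000, 46.0000])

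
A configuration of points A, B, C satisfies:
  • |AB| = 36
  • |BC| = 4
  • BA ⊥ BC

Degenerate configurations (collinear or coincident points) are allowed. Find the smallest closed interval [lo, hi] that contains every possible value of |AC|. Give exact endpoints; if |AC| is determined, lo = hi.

|AC| = 4·√(82)  (≈ 36.2215)

|AB| ∈ {36}
|BC| ∈ {4}
|AC| ∈ {4·√(82)}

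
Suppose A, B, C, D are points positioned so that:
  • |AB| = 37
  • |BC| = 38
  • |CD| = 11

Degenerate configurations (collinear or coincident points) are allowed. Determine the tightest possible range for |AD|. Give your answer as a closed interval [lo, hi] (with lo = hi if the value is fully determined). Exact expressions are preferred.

|AD| ∈ [0, 86]  (≈ [0.0000, 86.0000])

|AB| ∈ {37}
|BC| ∈ {38}
|CD| ∈ {11}
|AC| ∈ [1, 75]
|BD| ∈ [27, 49]
|AD| ∈ [0, 86]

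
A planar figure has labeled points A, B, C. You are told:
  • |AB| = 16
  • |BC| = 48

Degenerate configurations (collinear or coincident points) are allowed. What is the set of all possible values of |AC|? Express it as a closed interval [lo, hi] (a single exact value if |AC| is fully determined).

|AC| ∈ [32, 64]  (≈ [32.0000, 64.0000])

|AB| ∈ {16}
|BC| ∈ {48}
|AC| ∈ [32, 64]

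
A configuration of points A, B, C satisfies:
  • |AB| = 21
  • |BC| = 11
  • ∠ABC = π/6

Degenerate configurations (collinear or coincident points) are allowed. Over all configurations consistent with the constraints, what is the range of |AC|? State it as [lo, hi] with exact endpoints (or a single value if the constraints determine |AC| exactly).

|AC| = √(562 - 231·√(3))  (≈ 12.7238)

|AB| ∈ {21}
|BC| ∈ {11}
|AC| ∈ {√(562 - 231·√(3))}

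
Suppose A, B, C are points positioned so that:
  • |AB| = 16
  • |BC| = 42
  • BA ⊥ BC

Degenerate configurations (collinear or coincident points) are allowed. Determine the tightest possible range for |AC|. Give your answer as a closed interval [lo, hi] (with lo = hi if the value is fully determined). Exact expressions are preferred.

|AB| ∈ {16}
|BC| ∈ {42}
|AC| ∈ {2·√(505)}

|AC| = 2·√(505)  (≈ 44.9444)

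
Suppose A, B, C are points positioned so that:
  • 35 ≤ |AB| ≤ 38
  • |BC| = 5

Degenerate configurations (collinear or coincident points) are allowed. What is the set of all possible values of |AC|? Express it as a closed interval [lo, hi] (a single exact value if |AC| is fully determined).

|AC| ∈ [30, 43]  (≈ [30.0000, 43.0000])

|AB| ∈ [35, 38]
|BC| ∈ {5}
|AC| ∈ [30, 43]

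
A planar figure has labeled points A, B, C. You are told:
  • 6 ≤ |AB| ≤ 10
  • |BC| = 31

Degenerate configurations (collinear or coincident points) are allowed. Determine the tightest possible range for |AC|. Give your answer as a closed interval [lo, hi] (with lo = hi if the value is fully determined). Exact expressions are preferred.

|AC| ∈ [21, 41]  (≈ [21.0000, 41.0000])

|AB| ∈ [6, 10]
|BC| ∈ {31}
|AC| ∈ [21, 41]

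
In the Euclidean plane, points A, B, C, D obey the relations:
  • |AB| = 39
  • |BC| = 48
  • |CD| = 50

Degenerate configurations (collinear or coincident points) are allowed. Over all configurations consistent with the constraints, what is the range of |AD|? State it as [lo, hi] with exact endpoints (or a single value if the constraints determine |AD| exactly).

|AB| ∈ {39}
|BC| ∈ {48}
|CD| ∈ {50}
|AC| ∈ [9, 87]
|BD| ∈ [2, 98]
|AD| ∈ [0, 137]

|AD| ∈ [0, 137]  (≈ [0.0000, 137.0000])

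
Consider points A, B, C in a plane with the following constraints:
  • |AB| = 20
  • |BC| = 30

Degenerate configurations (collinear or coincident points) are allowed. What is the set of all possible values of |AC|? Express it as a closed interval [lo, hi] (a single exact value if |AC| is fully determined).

|AB| ∈ {20}
|BC| ∈ {30}
|AC| ∈ [10, 50]

|AC| ∈ [10, 50]  (≈ [10.0000, 50.0000])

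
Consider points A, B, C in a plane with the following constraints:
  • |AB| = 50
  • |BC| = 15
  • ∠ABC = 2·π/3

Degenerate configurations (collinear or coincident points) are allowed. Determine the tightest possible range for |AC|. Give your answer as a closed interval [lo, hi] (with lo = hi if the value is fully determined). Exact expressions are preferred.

|AC| = 5·√(139)  (≈ 58.9491)

|AB| ∈ {50}
|BC| ∈ {15}
|AC| ∈ {5·√(139)}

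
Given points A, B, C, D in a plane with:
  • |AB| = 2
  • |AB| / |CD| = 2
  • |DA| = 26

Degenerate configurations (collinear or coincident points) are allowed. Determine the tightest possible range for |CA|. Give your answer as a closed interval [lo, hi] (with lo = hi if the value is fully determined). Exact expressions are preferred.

|CA| ∈ [25, 27]  (≈ [25.0000, 27.0000])

|AB| ∈ {2}
|AD| ∈ {26}
|CD| ∈ {1}
|BD| ∈ [24, 28]
|AC| ∈ [25, 27]
|BC| ∈ [23, 29]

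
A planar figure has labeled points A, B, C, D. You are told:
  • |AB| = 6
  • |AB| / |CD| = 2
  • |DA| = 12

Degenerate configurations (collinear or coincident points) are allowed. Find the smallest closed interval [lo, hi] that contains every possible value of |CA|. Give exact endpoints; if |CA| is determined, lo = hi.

|AB| ∈ {6}
|AD| ∈ {12}
|CD| ∈ {3}
|BD| ∈ [6, 18]
|AC| ∈ [9, 15]
|BC| ∈ [3, 21]

|CA| ∈ [9, 15]  (≈ [9.0000, 15.0000])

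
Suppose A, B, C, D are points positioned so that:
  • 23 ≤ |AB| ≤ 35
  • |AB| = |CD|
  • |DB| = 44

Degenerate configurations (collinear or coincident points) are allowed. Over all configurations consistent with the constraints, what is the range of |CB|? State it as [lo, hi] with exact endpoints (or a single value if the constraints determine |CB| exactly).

|CB| ∈ [9, 79]  (≈ [9.0000, 79.0000])

|AB| ∈ [23, 35]
|BD| ∈ {44}
|CD| ∈ [23, 35]
|AD| ∈ [9, 79]
|BC| ∈ [9, 79]
|AC| ∈ [0, 114]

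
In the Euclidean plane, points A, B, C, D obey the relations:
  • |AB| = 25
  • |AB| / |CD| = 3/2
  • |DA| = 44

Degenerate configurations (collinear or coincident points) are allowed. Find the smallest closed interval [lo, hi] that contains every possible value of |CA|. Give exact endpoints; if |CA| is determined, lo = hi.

|CA| ∈ [82/3, 182/3]  (≈ [27.3333, 60.6667])

|AB| ∈ {25}
|AD| ∈ {44}
|CD| ∈ {50/3}
|BD| ∈ [19, 69]
|AC| ∈ [82/3, 182/3]
|BC| ∈ [7/3, 257/3]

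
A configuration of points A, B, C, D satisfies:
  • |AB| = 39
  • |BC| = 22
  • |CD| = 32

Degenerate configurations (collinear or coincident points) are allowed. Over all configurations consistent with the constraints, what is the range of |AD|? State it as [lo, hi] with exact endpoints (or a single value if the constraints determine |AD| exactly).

|AB| ∈ {39}
|BC| ∈ {22}
|CD| ∈ {32}
|AC| ∈ [17, 61]
|BD| ∈ [10, 54]
|AD| ∈ [0, 93]

|AD| ∈ [0, 93]  (≈ [0.0000, 93.0000])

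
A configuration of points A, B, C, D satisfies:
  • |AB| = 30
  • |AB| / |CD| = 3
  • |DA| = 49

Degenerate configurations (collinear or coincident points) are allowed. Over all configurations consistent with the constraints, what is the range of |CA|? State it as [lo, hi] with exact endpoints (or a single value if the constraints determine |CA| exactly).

|AB| ∈ {30}
|AD| ∈ {49}
|CD| ∈ {10}
|BD| ∈ [19, 79]
|AC| ∈ [39, 59]
|BC| ∈ [9, 89]

|CA| ∈ [39, 59]  (≈ [39.0000, 59.0000])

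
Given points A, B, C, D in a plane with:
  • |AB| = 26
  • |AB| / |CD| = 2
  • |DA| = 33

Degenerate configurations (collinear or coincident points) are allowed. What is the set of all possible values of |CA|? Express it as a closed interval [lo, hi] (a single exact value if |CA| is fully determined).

|CA| ∈ [20, 46]  (≈ [20.0000, 46.0000])

|AB| ∈ {26}
|AD| ∈ {33}
|CD| ∈ {13}
|BD| ∈ [7, 59]
|AC| ∈ [20, 46]
|BC| ∈ [0, 72]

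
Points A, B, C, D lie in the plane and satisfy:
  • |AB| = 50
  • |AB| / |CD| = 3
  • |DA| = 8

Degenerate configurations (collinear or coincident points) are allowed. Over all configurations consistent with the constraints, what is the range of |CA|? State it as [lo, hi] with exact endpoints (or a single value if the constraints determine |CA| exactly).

|CA| ∈ [26/3, 74/3]  (≈ [8.6667, 24.6667])

|AB| ∈ {50}
|AD| ∈ {8}
|CD| ∈ {50/3}
|BD| ∈ [42, 58]
|AC| ∈ [26/3, 74/3]
|BC| ∈ [76/3, 224/3]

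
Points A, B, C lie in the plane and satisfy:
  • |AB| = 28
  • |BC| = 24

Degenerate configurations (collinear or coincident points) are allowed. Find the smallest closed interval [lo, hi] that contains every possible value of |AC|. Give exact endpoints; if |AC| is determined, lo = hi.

|AB| ∈ {28}
|BC| ∈ {24}
|AC| ∈ [4, 52]

|AC| ∈ [4, 52]  (≈ [4.0000, 52.0000])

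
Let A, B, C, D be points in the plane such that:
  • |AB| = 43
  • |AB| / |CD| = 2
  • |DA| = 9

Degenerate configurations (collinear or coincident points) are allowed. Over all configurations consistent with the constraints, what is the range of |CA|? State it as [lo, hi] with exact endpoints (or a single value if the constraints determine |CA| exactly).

|CA| ∈ [25/2, 61/2]  (≈ [12.5000, 30.5000])

|AB| ∈ {43}
|AD| ∈ {9}
|CD| ∈ {43/2}
|BD| ∈ [34, 52]
|AC| ∈ [25/2, 61/2]
|BC| ∈ [25/2, 147/2]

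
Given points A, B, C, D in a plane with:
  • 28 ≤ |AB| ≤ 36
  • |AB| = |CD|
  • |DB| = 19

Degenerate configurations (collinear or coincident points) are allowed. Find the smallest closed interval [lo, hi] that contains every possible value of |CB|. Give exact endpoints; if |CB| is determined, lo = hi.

|CB| ∈ [9, 55]  (≈ [9.0000, 55.0000])

|AB| ∈ [28, 36]
|BD| ∈ {19}
|CD| ∈ [28, 36]
|AD| ∈ [9, 55]
|BC| ∈ [9, 55]
|AC| ∈ [0, 91]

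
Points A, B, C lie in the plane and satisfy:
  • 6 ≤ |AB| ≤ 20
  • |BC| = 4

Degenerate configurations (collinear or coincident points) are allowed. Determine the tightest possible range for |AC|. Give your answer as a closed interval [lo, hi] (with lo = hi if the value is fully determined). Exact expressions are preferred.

|AB| ∈ [6, 20]
|BC| ∈ {4}
|AC| ∈ [2, 24]

|AC| ∈ [2, 24]  (≈ [2.0000, 24.0000])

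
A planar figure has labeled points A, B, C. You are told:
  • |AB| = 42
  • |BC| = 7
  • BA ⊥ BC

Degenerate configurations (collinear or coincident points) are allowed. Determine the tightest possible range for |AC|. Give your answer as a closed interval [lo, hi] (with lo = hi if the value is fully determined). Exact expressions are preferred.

|AC| = 7·√(37)  (≈ 42.5793)

|AB| ∈ {42}
|BC| ∈ {7}
|AC| ∈ {7·√(37)}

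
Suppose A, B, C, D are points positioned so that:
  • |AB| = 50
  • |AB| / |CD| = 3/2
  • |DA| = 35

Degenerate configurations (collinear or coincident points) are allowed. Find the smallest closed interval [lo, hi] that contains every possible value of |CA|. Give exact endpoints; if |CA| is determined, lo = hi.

|CA| ∈ [5/3, 205/3]  (≈ [1.6667, 68.3333])

|AB| ∈ {50}
|AD| ∈ {35}
|CD| ∈ {100/3}
|BD| ∈ [15, 85]
|AC| ∈ [5/3, 205/3]
|BC| ∈ [0, 355/3]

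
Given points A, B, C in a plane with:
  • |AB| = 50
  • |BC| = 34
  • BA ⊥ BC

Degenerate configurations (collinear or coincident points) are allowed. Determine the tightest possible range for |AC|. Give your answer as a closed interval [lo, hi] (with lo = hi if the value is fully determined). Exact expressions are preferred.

|AC| = 2·√(914)  (≈ 60.4649)

|AB| ∈ {50}
|BC| ∈ {34}
|AC| ∈ {2·√(914)}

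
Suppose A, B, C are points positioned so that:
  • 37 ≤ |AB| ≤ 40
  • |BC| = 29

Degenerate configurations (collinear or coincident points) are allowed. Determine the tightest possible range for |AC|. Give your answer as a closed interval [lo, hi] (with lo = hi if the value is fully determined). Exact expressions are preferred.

|AC| ∈ [8, 69]  (≈ [8.0000, 69.0000])

|AB| ∈ [37, 40]
|BC| ∈ {29}
|AC| ∈ [8, 69]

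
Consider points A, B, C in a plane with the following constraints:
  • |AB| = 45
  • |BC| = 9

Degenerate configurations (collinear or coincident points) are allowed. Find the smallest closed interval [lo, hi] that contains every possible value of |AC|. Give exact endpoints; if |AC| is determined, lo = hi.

|AB| ∈ {45}
|BC| ∈ {9}
|AC| ∈ [36, 54]

|AC| ∈ [36, 54]  (≈ [36.0000, 54.0000])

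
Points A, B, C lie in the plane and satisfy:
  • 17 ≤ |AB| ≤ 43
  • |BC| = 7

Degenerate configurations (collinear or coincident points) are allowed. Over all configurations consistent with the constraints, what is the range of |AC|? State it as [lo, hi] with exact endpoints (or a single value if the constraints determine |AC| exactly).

|AB| ∈ [17, 43]
|BC| ∈ {7}
|AC| ∈ [10, 50]

|AC| ∈ [10, 50]  (≈ [10.0000, 50.0000])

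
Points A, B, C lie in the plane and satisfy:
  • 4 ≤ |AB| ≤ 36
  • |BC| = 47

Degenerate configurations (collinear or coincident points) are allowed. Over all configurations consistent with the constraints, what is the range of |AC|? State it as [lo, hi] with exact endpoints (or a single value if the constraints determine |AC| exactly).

|AB| ∈ [4, 36]
|BC| ∈ {47}
|AC| ∈ [11, 83]

|AC| ∈ [11, 83]  (≈ [11.0000, 83.0000])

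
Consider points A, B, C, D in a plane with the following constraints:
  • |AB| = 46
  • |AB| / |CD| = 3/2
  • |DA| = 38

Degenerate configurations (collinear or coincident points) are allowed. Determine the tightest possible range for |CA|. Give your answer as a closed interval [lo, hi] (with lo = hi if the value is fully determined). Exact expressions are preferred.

|CA| ∈ [22/3, 206/3]  (≈ [7.3333, 68.6667])

|AB| ∈ {46}
|AD| ∈ {38}
|CD| ∈ {92/3}
|BD| ∈ [8, 84]
|AC| ∈ [22/3, 206/3]
|BC| ∈ [0, 344/3]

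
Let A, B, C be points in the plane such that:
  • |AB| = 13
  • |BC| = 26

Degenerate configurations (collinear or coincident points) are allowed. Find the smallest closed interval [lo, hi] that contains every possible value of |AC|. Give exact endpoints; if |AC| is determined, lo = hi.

|AB| ∈ {13}
|BC| ∈ {26}
|AC| ∈ [13, 39]

|AC| ∈ [13, 39]  (≈ [13.0000, 39.0000])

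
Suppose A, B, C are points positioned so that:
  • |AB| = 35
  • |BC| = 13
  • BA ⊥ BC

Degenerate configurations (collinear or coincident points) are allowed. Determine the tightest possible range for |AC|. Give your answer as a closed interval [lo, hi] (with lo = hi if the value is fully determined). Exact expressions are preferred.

|AC| = √(1394)  (≈ 37.3363)

|AB| ∈ {35}
|BC| ∈ {13}
|AC| ∈ {√(1394)}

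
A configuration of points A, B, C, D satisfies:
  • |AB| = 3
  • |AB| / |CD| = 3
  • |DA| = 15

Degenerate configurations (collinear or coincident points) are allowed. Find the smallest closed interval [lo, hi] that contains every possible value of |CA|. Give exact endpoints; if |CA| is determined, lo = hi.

|CA| ∈ [14, 16]  (≈ [14.0000, 16.0000])

|AB| ∈ {3}
|AD| ∈ {15}
|CD| ∈ {1}
|BD| ∈ [12, 18]
|AC| ∈ [14, 16]
|BC| ∈ [11, 19]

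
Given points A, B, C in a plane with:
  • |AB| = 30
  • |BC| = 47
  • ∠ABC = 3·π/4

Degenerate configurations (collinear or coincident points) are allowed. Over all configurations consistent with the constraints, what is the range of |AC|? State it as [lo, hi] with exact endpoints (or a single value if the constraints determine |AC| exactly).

|AC| = √(1410·√(2) + 3109)  (≈ 71.4356)

|AB| ∈ {30}
|BC| ∈ {47}
|AC| ∈ {√(1410·√(2) + 3109)}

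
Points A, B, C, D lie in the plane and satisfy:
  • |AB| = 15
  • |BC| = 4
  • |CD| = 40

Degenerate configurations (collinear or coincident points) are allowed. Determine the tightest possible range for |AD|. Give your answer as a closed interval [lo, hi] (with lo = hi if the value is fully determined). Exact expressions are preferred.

|AB| ∈ {15}
|BC| ∈ {4}
|CD| ∈ {40}
|AC| ∈ [11, 19]
|BD| ∈ [36, 44]
|AD| ∈ [21, 59]

|AD| ∈ [21, 59]  (≈ [21.0000, 59.0000])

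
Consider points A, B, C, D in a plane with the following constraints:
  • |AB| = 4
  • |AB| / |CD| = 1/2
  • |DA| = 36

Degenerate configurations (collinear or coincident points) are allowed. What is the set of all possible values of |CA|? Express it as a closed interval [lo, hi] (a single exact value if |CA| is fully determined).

|CA| ∈ [28, 44]  (≈ [28.0000, 44.0000])

|AB| ∈ {4}
|AD| ∈ {36}
|CD| ∈ {8}
|BD| ∈ [32, 40]
|AC| ∈ [28, 44]
|BC| ∈ [24, 48]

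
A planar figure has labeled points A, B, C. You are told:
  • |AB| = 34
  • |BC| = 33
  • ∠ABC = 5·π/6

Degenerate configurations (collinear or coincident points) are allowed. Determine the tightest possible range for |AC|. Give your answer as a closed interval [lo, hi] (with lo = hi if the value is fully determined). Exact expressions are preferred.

|AC| = √(1122·√(3) + 2245)  (≈ 64.7175)

|AB| ∈ {34}
|BC| ∈ {33}
|AC| ∈ {√(1122·√(3) + 2245)}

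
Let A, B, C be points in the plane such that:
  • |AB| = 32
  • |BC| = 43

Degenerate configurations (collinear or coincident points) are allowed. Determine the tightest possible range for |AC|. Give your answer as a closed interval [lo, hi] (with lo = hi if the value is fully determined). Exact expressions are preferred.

|AB| ∈ {32}
|BC| ∈ {43}
|AC| ∈ [11, 75]

|AC| ∈ [11, 75]  (≈ [11.0000, 75.0000])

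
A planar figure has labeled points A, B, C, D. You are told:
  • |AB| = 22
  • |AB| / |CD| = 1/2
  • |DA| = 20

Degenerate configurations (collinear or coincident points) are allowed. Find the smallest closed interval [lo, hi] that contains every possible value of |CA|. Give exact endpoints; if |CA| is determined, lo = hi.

|CA| ∈ [24, 64]  (≈ [24.0000, 64.0000])

|AB| ∈ {22}
|AD| ∈ {20}
|CD| ∈ {44}
|BD| ∈ [2, 42]
|AC| ∈ [24, 64]
|BC| ∈ [2, 86]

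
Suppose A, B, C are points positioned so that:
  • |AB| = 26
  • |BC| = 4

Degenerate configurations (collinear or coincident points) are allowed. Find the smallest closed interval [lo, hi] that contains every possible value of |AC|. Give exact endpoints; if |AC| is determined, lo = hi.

|AB| ∈ {26}
|BC| ∈ {4}
|AC| ∈ [22, 30]

|AC| ∈ [22, 30]  (≈ [22.0000, 30.0000])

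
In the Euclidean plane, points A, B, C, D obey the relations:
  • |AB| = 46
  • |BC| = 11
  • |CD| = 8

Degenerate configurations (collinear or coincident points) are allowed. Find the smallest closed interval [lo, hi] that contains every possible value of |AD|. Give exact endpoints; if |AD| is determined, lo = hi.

|AD| ∈ [27, 65]  (≈ [27.0000, 65.0000])

|AB| ∈ {46}
|BC| ∈ {11}
|CD| ∈ {8}
|AC| ∈ [35, 57]
|BD| ∈ [3, 19]
|AD| ∈ [27, 65]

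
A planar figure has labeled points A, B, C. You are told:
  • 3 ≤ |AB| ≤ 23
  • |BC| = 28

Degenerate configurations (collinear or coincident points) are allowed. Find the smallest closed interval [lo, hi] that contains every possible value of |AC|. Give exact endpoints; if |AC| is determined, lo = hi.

|AB| ∈ [3, 23]
|BC| ∈ {28}
|AC| ∈ [5, 51]

|AC| ∈ [5, 51]  (≈ [5.0000, 51.0000])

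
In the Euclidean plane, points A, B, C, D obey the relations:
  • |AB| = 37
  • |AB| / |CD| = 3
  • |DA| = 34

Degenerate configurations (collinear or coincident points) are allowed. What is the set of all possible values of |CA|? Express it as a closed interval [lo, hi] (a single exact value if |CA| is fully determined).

|AB| ∈ {37}
|AD| ∈ {34}
|CD| ∈ {37/3}
|BD| ∈ [3, 71]
|AC| ∈ [65/3, 139/3]
|BC| ∈ [0, 250/3]

|CA| ∈ [65/3, 139/3]  (≈ [21.6667, 46.3333])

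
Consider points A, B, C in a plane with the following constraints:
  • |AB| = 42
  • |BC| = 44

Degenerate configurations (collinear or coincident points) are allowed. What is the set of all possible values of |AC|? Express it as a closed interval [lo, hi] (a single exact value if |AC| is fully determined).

|AC| ∈ [2, 86]  (≈ [2.0000, 86.0000])

|AB| ∈ {42}
|BC| ∈ {44}
|AC| ∈ [2, 86]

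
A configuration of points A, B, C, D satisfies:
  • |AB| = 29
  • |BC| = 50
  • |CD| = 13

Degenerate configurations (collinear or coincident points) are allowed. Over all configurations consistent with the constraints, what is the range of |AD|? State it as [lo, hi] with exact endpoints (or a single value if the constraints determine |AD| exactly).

|AD| ∈ [8, 92]  (≈ [8.0000, 92.0000])

|AB| ∈ {29}
|BC| ∈ {50}
|CD| ∈ {13}
|AC| ∈ [21, 79]
|BD| ∈ [37, 63]
|AD| ∈ [8, 92]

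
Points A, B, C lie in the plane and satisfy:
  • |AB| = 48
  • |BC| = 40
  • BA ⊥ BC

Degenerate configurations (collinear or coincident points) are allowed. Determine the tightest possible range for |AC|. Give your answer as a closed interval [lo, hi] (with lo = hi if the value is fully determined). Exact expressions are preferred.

|AB| ∈ {48}
|BC| ∈ {40}
|AC| ∈ {8·√(61)}

|AC| = 8·√(61)  (≈ 62.4820)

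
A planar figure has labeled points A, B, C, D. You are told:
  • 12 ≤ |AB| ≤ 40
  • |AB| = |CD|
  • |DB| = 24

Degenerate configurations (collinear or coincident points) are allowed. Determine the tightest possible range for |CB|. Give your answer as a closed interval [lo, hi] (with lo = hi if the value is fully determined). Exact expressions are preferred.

|AB| ∈ [12, 40]
|BD| ∈ {24}
|CD| ∈ [12, 40]
|AD| ∈ [0, 64]
|BC| ∈ [0, 64]
|AC| ∈ [0, 104]

|CB| ∈ [0, 64]  (≈ [0.0000, 64.0000])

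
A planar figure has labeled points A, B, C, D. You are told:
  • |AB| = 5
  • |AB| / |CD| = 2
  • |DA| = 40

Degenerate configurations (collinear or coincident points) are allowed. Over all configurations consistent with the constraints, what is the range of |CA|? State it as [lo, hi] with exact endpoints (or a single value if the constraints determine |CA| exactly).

|CA| ∈ [75/2, 85/2]  (≈ [37.5000, 42.5000])

|AB| ∈ {5}
|AD| ∈ {40}
|CD| ∈ {5/2}
|BD| ∈ [35, 45]
|AC| ∈ [75/2, 85/2]
|BC| ∈ [65/2, 95/2]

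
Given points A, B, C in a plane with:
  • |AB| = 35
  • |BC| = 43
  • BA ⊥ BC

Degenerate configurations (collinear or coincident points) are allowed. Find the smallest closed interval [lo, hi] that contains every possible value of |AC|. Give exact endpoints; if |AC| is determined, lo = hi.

|AC| = √(3074)  (≈ 55.4437)

|AB| ∈ {35}
|BC| ∈ {43}
|AC| ∈ {√(3074)}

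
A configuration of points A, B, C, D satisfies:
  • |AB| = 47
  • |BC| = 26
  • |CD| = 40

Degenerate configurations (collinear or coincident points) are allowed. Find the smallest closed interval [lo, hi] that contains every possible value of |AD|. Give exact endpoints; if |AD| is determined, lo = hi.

|AD| ∈ [0, 113]  (≈ [0.0000, 113.0000])

|AB| ∈ {47}
|BC| ∈ {26}
|CD| ∈ {40}
|AC| ∈ [21, 73]
|BD| ∈ [14, 66]
|AD| ∈ [0, 113]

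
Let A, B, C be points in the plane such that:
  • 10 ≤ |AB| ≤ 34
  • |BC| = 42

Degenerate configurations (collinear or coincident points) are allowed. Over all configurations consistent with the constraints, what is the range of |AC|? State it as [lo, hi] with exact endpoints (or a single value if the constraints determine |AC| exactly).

|AB| ∈ [10, 34]
|BC| ∈ {42}
|AC| ∈ [8, 76]

|AC| ∈ [8, 76]  (≈ [8.0000, 76.0000])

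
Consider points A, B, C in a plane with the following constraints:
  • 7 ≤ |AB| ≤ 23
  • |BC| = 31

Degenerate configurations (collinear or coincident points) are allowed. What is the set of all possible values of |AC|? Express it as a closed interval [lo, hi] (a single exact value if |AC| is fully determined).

|AB| ∈ [7, 23]
|BC| ∈ {31}
|AC| ∈ [8, 54]

|AC| ∈ [8, 54]  (≈ [8.0000, 54.0000])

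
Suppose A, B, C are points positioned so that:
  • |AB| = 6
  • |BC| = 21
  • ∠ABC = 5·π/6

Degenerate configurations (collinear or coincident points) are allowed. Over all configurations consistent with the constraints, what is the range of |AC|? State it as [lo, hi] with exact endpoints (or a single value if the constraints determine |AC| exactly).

|AC| = 3·√(14·√(3) + 53)  (≈ 26.3674)

|AB| ∈ {6}
|BC| ∈ {21}
|AC| ∈ {3·√(14·√(3) + 53)}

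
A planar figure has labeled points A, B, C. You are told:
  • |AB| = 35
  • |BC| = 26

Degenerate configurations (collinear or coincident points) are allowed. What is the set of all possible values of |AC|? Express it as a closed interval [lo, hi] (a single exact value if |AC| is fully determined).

|AB| ∈ {35}
|BC| ∈ {26}
|AC| ∈ [9, 61]

|AC| ∈ [9, 61]  (≈ [9.0000, 61.0000])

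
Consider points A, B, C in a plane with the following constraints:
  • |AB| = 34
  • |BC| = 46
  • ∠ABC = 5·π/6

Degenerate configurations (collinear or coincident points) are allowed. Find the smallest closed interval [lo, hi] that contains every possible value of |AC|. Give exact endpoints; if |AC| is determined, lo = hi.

|AC| = 2·√(391·√(3) + 818)  (≈ 77.3365)

|AB| ∈ {34}
|BC| ∈ {46}
|AC| ∈ {2·√(391·√(3) + 818)}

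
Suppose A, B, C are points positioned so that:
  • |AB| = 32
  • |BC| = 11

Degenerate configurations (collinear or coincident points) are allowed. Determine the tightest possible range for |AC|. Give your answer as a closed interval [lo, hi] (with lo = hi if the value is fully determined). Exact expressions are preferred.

|AB| ∈ {32}
|BC| ∈ {11}
|AC| ∈ [21, 43]

|AC| ∈ [21, 43]  (≈ [21.0000, 43.0000])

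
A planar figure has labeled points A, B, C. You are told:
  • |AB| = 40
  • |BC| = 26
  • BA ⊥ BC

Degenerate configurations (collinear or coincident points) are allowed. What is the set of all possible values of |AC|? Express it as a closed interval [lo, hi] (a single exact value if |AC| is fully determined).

|AC| = 2·√(569)  (≈ 47.7074)

|AB| ∈ {40}
|BC| ∈ {26}
|AC| ∈ {2·√(569)}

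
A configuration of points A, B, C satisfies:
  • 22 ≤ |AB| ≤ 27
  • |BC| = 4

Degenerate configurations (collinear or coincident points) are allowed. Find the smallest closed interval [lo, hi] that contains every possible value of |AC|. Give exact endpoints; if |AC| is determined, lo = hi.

|AB| ∈ [22, 27]
|BC| ∈ {4}
|AC| ∈ [18, 31]

|AC| ∈ [18, 31]  (≈ [18.0000, 31.0000])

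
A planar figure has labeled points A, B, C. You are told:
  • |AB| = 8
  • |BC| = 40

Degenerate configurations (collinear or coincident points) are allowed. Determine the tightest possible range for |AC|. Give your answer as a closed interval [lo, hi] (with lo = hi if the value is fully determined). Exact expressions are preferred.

|AC| ∈ [32, 48]  (≈ [32.0000, 48.0000])

|AB| ∈ {8}
|BC| ∈ {40}
|AC| ∈ [32, 48]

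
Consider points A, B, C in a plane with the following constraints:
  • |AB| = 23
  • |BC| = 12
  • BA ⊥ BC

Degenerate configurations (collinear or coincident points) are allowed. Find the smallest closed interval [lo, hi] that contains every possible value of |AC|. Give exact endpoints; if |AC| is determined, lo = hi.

|AC| = √(673)  (≈ 25.9422)

|AB| ∈ {23}
|BC| ∈ {12}
|AC| ∈ {√(673)}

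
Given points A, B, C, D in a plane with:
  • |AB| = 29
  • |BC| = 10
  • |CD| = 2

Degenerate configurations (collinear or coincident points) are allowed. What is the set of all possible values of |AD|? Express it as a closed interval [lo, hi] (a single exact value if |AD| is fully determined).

|AB| ∈ {29}
|BC| ∈ {10}
|CD| ∈ {2}
|AC| ∈ [19, 39]
|BD| ∈ [8, 12]
|AD| ∈ [17, 41]

|AD| ∈ [17, 41]  (≈ [17.0000, 41.0000])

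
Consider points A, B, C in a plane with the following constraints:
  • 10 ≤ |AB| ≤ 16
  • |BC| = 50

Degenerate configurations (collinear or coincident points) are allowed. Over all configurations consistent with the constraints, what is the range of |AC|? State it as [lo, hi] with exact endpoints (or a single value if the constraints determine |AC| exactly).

|AC| ∈ [34, 66]  (≈ [34.0000, 66.0000])

|AB| ∈ [10, 16]
|BC| ∈ {50}
|AC| ∈ [34, 66]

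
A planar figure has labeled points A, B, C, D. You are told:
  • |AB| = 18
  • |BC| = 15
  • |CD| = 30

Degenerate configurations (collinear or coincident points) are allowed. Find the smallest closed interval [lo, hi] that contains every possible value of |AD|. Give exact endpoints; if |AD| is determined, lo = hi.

|AD| ∈ [0, 63]  (≈ [0.0000, 63.0000])

|AB| ∈ {18}
|BC| ∈ {15}
|CD| ∈ {30}
|AC| ∈ [3, 33]
|BD| ∈ [15, 45]
|AD| ∈ [0, 63]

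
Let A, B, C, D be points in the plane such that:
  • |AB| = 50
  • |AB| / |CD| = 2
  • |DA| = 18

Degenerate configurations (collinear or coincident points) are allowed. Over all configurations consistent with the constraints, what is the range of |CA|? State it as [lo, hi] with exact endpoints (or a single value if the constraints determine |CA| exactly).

|CA| ∈ [7, 43]  (≈ [7.0000, 43.0000])

|AB| ∈ {50}
|AD| ∈ {18}
|CD| ∈ {25}
|BD| ∈ [32, 68]
|AC| ∈ [7, 43]
|BC| ∈ [7, 93]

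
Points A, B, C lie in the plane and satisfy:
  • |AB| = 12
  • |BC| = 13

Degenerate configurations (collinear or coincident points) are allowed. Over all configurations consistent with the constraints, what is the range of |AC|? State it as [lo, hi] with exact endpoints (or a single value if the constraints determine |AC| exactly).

|AB| ∈ {12}
|BC| ∈ {13}
|AC| ∈ [1, 25]

|AC| ∈ [1, 25]  (≈ [1.0000, 25.0000])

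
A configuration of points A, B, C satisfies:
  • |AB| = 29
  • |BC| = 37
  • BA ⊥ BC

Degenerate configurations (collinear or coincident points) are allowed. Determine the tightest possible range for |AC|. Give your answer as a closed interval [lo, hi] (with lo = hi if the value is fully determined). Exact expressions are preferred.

|AB| ∈ {29}
|BC| ∈ {37}
|AC| ∈ {√(2210)}

|AC| = √(2210)  (≈ 47.0106)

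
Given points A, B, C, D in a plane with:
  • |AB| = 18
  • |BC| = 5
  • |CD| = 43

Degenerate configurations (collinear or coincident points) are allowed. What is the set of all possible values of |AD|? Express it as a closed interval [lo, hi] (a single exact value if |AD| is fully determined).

|AB| ∈ {18}
|BC| ∈ {5}
|CD| ∈ {43}
|AC| ∈ [13, 23]
|BD| ∈ [38, 48]
|AD| ∈ [20, 66]

|AD| ∈ [20, 66]  (≈ [20.0000, 66.0000])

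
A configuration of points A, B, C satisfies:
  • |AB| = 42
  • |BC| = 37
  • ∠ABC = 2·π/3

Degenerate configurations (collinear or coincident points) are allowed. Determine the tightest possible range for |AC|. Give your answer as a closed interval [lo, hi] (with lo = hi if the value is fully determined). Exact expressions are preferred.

|AC| = √(4687)  (≈ 68.4617)

|AB| ∈ {42}
|BC| ∈ {37}
|AC| ∈ {√(4687)}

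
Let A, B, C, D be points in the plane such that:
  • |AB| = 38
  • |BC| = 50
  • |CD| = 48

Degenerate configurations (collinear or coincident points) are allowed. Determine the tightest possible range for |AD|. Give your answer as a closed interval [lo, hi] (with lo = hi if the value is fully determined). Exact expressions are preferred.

|AD| ∈ [0, 136]  (≈ [0.0000, 136.0000])

|AB| ∈ {38}
|BC| ∈ {50}
|CD| ∈ {48}
|AC| ∈ [12, 88]
|BD| ∈ [2, 98]
|AD| ∈ [0, 136]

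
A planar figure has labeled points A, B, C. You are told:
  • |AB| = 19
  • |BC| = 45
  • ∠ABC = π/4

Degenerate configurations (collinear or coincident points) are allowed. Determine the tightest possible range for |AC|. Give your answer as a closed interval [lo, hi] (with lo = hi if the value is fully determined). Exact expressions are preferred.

|AC| = √(2386 - 855·√(2))  (≈ 34.3052)

|AB| ∈ {19}
|BC| ∈ {45}
|AC| ∈ {√(2386 - 855·√(2))}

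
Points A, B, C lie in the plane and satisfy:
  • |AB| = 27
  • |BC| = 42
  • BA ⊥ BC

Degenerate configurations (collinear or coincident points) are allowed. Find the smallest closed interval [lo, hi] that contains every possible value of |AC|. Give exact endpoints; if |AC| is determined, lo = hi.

|AC| = 3·√(277)  (≈ 49.9300)

|AB| ∈ {27}
|BC| ∈ {42}
|AC| ∈ {3·√(277)}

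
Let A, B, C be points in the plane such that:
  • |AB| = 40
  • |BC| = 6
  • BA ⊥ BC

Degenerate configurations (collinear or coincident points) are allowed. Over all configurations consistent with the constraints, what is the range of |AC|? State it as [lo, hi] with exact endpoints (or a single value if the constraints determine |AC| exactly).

|AC| = 2·√(409)  (≈ 40.4475)

|AB| ∈ {40}
|BC| ∈ {6}
|AC| ∈ {2·√(409)}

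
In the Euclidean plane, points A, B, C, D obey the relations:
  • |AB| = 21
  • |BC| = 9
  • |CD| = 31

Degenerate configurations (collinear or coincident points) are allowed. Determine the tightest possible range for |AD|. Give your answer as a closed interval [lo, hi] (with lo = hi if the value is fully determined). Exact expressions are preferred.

|AD| ∈ [1, 61]  (≈ [1.0000, 61.0000])

|AB| ∈ {21}
|BC| ∈ {9}
|CD| ∈ {31}
|AC| ∈ [12, 30]
|BD| ∈ [22, 40]
|AD| ∈ [1, 61]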